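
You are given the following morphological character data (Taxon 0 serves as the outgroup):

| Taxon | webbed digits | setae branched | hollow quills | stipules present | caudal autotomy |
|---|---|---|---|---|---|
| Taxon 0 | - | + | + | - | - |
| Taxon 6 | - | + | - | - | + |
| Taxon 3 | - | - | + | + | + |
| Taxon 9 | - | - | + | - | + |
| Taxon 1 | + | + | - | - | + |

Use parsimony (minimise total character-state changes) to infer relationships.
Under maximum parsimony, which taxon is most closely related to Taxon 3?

Taxon 9

Character polarity is set by the outgroup: the derived state is whichever differs from the outgroup's state, so for setae branched, hollow quills the derived state is '-', and for the remaining characters it is '+'.
webbed digits (derived state '+') is unique to Taxon 1 (autapomorphy; uninformative for grouping).
setae branched: derived state '-' in Taxon 3 and Taxon 9 only — synapomorphy for {Taxon 3, Taxon 9}.
Only Taxon 1 and Taxon 6 show the derived state '-' for hollow quills, supporting them as a clade.
stipules present (derived state '+') is unique to Taxon 3 (autapomorphy; uninformative for grouping).
All ingroup taxa share the derived state '+' for caudal autotomy; it defines the ingroup but does not resolve relationships within it.
Most parsimonious ingroup topology: ((Taxon 6,Taxon 1),(Taxon 3,Taxon 9)).
Taxon 3 and Taxon 9 form a cherry on this tree, so they are sister taxa.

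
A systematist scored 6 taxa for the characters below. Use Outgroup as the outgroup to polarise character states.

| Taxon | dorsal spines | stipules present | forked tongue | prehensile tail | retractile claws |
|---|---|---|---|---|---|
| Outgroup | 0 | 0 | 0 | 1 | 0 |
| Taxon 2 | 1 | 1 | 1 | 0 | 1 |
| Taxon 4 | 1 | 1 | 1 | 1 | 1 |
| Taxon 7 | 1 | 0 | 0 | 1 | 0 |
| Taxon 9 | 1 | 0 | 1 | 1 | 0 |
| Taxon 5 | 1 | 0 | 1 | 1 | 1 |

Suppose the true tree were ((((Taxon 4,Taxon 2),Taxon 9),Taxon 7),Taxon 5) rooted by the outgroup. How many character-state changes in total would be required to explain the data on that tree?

7

Map each character onto ((((Taxon 4,Taxon 2),Taxon 9),Taxon 7),Taxon 5) (rooted by Outgroup) and count the minimum state changes it requires (Fitch parsimony):
dorsal spines: 1; stipules present: 1; forked tongue: 2; prehensile tail: 1; retractile claws: 2.
Total tree length = 7.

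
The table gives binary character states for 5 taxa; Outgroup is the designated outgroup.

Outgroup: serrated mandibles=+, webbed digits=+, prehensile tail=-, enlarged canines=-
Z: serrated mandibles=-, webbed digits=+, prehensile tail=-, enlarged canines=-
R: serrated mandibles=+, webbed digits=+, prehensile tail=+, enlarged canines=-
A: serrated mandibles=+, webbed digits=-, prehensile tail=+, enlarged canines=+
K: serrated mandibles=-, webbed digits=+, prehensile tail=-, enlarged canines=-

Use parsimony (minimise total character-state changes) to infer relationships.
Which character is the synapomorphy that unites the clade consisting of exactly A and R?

prehensile tail

Character polarity is set by the outgroup: the derived state is whichever differs from the outgroup's state, so for serrated mandibles, webbed digits the derived state is '-', and for the remaining characters it is '+'.
serrated mandibles: derived state '-' in K and Z only — synapomorphy for {K, Z}.
webbed digits (derived state '-') is unique to A (autapomorphy; uninformative for grouping).
prehensile tail: derived state '+' in A and R only — synapomorphy for {A, R}.
enlarged canines (derived state '+') is unique to A (autapomorphy; uninformative for grouping).
Most parsimonious ingroup topology: ((Z,K),(R,A)).
The clade {A, R} is supported by prehensile tail: its derived state '+' occurs in exactly those taxa and in no other taxon (including the outgroup).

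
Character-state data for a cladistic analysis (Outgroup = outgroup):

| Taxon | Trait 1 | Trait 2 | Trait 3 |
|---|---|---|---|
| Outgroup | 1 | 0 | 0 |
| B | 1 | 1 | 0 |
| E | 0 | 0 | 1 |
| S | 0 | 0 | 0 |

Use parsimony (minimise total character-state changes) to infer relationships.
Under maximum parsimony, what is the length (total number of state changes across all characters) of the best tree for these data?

Character polarity is set by the outgroup: the derived state is whichever differs from the outgroup's state, so for Trait 1 the derived state is '0', and for the remaining characters it is '1'.
Only E and S show the derived state '0' for Trait 1, supporting them as a clade.
Trait 2 (derived state '1') is unique to B (autapomorphy; uninformative for grouping).
Trait 3 (derived state '1') is unique to E (autapomorphy; uninformative for grouping).
Most parsimonious ingroup topology: (B,(E,S)).
Changes per character on this tree: Trait 1: 1; Trait 2: 1; Trait 3: 1.
Total = 3.

3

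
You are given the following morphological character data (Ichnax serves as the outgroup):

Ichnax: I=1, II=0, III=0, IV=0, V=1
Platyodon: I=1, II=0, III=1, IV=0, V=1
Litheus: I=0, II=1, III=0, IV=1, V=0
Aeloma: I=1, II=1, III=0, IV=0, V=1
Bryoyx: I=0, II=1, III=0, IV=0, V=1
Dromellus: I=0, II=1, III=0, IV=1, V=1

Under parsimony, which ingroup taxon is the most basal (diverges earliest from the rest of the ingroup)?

Platyodon

Character polarity is set by the outgroup: the derived state is whichever differs from the outgroup's state, so for I, V the derived state is '0', and for the remaining characters it is '1'.
I (derived state '0') is shared by Bryoyx, Dromellus, and Litheus — a synapomorphy uniting that clade.
II (derived state '1') is shared by Aeloma, Bryoyx, Dromellus, and Litheus — a synapomorphy uniting that clade.
III (derived state '1') is unique to Platyodon (autapomorphy; uninformative for grouping).
IV: derived state '1' in Dromellus and Litheus only — synapomorphy for {Dromellus, Litheus}.
V: derived state '0' in Litheus only — an autapomorphy, so it tells us nothing about relationships among taxa.
Most parsimonious ingroup topology: (Platyodon,(((Litheus,Dromellus),Bryoyx),Aeloma)).
Platyodon is sister to the clade containing all other ingroup taxa, so it is the earliest-diverging (most basal) ingroup lineage.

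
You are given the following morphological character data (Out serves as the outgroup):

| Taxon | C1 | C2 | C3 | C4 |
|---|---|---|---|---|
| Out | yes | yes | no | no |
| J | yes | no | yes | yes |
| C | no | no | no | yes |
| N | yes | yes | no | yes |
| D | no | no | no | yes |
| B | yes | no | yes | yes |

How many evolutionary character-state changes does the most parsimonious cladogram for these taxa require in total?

4

Character polarity is set by the outgroup: the derived state is whichever differs from the outgroup's state, so for C1, C2 the derived state is 'no', and for the remaining characters it is 'yes'.
C1 (derived state 'no') is shared by C and D — a synapomorphy uniting that clade.
C2: derived state 'no' in B, C, D, and J only — synapomorphy for {B, C, D, J}.
C3 (derived state 'yes') is shared by B and J — a synapomorphy uniting that clade.
C4 (derived state 'yes') is shared by all ingroup taxa — unites the whole ingroup.
Most parsimonious ingroup topology: (((J,B),(C,D)),N).
Changes per character on this tree: C1: 1; C2: 1; C3: 1; C4: 1.
Total = 4.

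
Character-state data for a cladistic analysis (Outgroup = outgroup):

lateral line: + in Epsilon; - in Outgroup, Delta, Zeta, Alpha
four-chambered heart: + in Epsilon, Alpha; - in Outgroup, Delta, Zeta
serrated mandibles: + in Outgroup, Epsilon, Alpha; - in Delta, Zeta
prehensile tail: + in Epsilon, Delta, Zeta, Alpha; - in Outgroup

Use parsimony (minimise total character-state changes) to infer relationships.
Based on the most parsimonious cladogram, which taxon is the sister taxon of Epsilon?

Alpha

Character polarity is set by the outgroup: the derived state is whichever differs from the outgroup's state, so for serrated mandibles the derived state is '-', and for the remaining characters it is '+'.
lateral line (derived state '+') is unique to Epsilon (autapomorphy; uninformative for grouping).
four-chambered heart (derived state '+') is shared by Alpha and Epsilon — a synapomorphy uniting that clade.
Only Delta and Zeta show the derived state '-' for serrated mandibles, supporting them as a clade.
All ingroup taxa share the derived state '+' for prehensile tail; it defines the ingroup but does not resolve relationships within it.
Most parsimonious ingroup topology: ((Epsilon,Alpha),(Delta,Zeta)).
Epsilon and Alpha form a cherry on this tree, so they are sister taxa.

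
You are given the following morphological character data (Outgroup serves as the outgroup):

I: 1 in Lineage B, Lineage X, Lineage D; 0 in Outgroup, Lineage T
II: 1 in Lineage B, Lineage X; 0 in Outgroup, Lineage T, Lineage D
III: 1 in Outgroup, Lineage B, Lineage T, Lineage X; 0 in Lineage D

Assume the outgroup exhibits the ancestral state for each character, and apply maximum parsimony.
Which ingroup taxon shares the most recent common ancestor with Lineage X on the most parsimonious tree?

Lineage B

Character polarity is set by the outgroup: the derived state is whichever differs from the outgroup's state, so for III the derived state is '0', and for the remaining characters it is '1'.
I (derived state '1') is shared by Lineage B, Lineage D, and Lineage X — a synapomorphy uniting that clade.
II (derived state '1') is shared by Lineage B and Lineage X — a synapomorphy uniting that clade.
III: derived state '0' in Lineage D only — an autapomorphy, so it tells us nothing about relationships among taxa.
Most parsimonious ingroup topology: (((Lineage B,Lineage X),Lineage D),Lineage T).
Lineage X and Lineage B form a cherry on this tree, so they are sister taxa.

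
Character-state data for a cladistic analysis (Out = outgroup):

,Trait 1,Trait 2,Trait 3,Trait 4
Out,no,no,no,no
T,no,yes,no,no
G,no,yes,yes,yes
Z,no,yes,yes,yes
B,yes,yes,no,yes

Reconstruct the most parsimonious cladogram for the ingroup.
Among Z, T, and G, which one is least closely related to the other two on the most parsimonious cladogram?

T

The outgroup has state 'no' for every character, so 'yes' is the derived state throughout.
Trait 1 (derived state 'yes') is unique to B (autapomorphy; uninformative for grouping).
All ingroup taxa share the derived state 'yes' for Trait 2; it defines the ingroup but does not resolve relationships within it.
Trait 3: derived state 'yes' in G and Z only — synapomorphy for {G, Z}.
Trait 4 (derived state 'yes') is shared by B, G, and Z — a synapomorphy uniting that clade.
Most parsimonious ingroup topology: (T,((G,Z),B)).
G and Z share a more recent common ancestor with each other than either does with T, so T is the least closely related of the three.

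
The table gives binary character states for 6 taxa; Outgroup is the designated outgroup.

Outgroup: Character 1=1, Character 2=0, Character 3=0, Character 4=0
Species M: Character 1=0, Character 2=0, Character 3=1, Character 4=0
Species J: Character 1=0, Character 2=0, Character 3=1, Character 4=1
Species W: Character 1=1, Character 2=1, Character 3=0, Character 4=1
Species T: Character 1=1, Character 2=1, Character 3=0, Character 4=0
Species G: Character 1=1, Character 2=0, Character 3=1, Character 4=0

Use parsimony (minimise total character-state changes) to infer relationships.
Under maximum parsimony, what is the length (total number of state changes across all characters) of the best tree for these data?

5

Character polarity is set by the outgroup: the derived state is whichever differs from the outgroup's state, so for Character 1 the derived state is '0', and for the remaining characters it is '1'.
Only Species J and Species M show the derived state '0' for Character 1, supporting them as a clade.
Character 2 (derived state '1') is shared by Species T and Species W — a synapomorphy uniting that clade.
Only Species G, Species J, and Species M show the derived state '1' for Character 3, supporting them as a clade.
Character 4 groups Species J and Species W, which is incompatible with the clades supported by the remaining characters; treating it as convergent (homoplasy) costs fewer steps than any alternative tree.
Most parsimonious ingroup topology: (((Species M,Species J),Species G),(Species W,Species T)).
Changes per character on this tree: Character 1: 1; Character 2: 1; Character 3: 1; Character 4: 2.
Total = 5.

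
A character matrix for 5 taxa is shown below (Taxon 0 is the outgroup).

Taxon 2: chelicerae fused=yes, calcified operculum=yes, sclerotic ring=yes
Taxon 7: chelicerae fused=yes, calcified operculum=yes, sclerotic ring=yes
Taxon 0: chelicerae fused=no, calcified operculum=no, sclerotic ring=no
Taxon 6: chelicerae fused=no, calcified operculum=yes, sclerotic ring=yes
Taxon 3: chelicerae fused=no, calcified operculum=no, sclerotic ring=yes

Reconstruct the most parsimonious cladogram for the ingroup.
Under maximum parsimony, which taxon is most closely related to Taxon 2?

The outgroup has state 'no' for every character, so 'yes' is the derived state throughout.
chelicerae fused (derived state 'yes') is shared by Taxon 2 and Taxon 7 — a synapomorphy uniting that clade.
calcified operculum (derived state 'yes') is shared by Taxon 2, Taxon 6, and Taxon 7 — a synapomorphy uniting that clade.
All ingroup taxa share the derived state 'yes' for sclerotic ring; it defines the ingroup but does not resolve relationships within it.
Most parsimonious ingroup topology: ((Taxon 6,(Taxon 7,Taxon 2)),Taxon 3).
Taxon 2 and Taxon 7 form a cherry on this tree, so they are sister taxa.

Taxon 7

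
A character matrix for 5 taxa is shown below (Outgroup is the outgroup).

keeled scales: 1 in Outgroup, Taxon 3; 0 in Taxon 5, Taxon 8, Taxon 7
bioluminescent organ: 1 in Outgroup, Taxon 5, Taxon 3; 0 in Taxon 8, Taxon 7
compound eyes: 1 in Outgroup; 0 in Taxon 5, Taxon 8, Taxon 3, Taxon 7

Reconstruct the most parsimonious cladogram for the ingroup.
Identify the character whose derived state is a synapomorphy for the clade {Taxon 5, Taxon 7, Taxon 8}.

keeled scales

The outgroup has state '1' for every character, so '0' is the derived state throughout.
keeled scales (derived state '0') is shared by Taxon 5, Taxon 7, and Taxon 8 — a synapomorphy uniting that clade.
bioluminescent organ: derived state '0' in Taxon 7 and Taxon 8 only — synapomorphy for {Taxon 7, Taxon 8}.
All ingroup taxa share the derived state '0' for compound eyes; it defines the ingroup but does not resolve relationships within it.
Most parsimonious ingroup topology: ((Taxon 5,(Taxon 8,Taxon 7)),Taxon 3).
The clade {Taxon 5, Taxon 7, Taxon 8} is supported by keeled scales: its derived state '0' occurs in exactly those taxa and in no other taxon (including the outgroup).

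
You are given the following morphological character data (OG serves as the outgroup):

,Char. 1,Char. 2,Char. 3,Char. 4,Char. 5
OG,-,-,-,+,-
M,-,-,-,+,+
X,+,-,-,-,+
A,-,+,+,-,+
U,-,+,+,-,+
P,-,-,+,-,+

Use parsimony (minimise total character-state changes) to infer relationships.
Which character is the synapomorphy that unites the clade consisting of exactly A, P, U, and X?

Char. 4

Character polarity is set by the outgroup: the derived state is whichever differs from the outgroup's state, so for Char. 4 the derived state is '-', and for the remaining characters it is '+'.
Char. 1 (derived state '+') is unique to X (autapomorphy; uninformative for grouping).
Only A and U show the derived state '+' for Char. 2, supporting them as a clade.
Char. 3 (derived state '+') is shared by A, P, and U — a synapomorphy uniting that clade.
Only A, P, U, and X show the derived state '-' for Char. 4, supporting them as a clade.
All ingroup taxa share the derived state '+' for Char. 5; it defines the ingroup but does not resolve relationships within it.
Most parsimonious ingroup topology: (M,(X,((A,U),P))).
The clade {A, P, U, X} is supported by Char. 4: its derived state '-' occurs in exactly those taxa and in no other taxon (including the outgroup).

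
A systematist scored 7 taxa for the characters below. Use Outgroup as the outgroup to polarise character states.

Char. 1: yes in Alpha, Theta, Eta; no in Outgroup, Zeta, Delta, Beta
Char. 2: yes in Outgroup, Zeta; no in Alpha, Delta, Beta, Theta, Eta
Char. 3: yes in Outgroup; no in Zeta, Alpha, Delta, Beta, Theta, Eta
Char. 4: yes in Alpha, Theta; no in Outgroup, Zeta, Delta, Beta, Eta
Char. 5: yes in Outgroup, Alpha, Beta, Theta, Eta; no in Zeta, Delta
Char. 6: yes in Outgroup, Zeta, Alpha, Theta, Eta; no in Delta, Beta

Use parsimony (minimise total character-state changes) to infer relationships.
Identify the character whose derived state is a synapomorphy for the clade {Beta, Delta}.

Char. 6

Character polarity is set by the outgroup: the derived state is whichever differs from the outgroup's state, so for Char. 2, Char. 3, Char. 5, Char. 6 the derived state is 'no', and for the remaining characters it is 'yes'.
Char. 1: derived state 'yes' in Alpha, Eta, and Theta only — synapomorphy for {Alpha, Eta, Theta}.
Char. 2: derived state 'no' in Alpha, Beta, Delta, Eta, and Theta only — synapomorphy for {Alpha, Beta, Delta, Eta, Theta}.
Char. 3 (derived state 'no') is shared by all ingroup taxa — unites the whole ingroup.
Char. 4: derived state 'yes' in Alpha and Theta only — synapomorphy for {Alpha, Theta}.
Char. 5 (state 'no') occurs in Delta and Zeta but conflicts with the nesting implied by the other characters — most parsimoniously interpreted as homoplasy.
Char. 6: derived state 'no' in Beta and Delta only — synapomorphy for {Beta, Delta}.
Most parsimonious ingroup topology: (Zeta,(((Alpha,Theta),Eta),(Delta,Beta))).
The clade {Beta, Delta} is supported by Char. 6: its derived state 'no' occurs in exactly those taxa and in no other taxon (including the outgroup).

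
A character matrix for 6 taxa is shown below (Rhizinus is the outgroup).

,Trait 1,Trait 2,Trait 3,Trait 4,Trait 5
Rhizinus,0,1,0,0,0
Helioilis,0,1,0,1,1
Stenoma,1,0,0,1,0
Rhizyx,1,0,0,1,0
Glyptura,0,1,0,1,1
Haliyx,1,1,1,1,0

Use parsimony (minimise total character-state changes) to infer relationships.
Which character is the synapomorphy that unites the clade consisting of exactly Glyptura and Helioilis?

Trait 5

Character polarity is set by the outgroup: the derived state is whichever differs from the outgroup's state, so for Trait 2 the derived state is '0', and for the remaining characters it is '1'.
Trait 1 (derived state '1') is shared by Haliyx, Rhizyx, and Stenoma — a synapomorphy uniting that clade.
Trait 2: derived state '0' in Rhizyx and Stenoma only — synapomorphy for {Rhizyx, Stenoma}.
Trait 3 (derived state '1') is unique to Haliyx (autapomorphy; uninformative for grouping).
Trait 4 (derived state '1') is shared by all ingroup taxa — unites the whole ingroup.
Only Glyptura and Helioilis show the derived state '1' for Trait 5, supporting them as a clade.
Most parsimonious ingroup topology: ((Helioilis,Glyptura),((Stenoma,Rhizyx),Haliyx)).
The clade {Glyptura, Helioilis} is supported by Trait 5: its derived state '1' occurs in exactly those taxa and in no other taxon (including the outgroup).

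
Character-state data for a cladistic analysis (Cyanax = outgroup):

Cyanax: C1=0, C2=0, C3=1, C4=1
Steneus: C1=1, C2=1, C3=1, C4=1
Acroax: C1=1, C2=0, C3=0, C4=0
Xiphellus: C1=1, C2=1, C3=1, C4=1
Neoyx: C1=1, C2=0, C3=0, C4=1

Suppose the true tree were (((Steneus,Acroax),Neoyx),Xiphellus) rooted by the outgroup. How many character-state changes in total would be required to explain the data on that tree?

6

Map each character onto (((Steneus,Acroax),Neoyx),Xiphellus) (rooted by Cyanax) and count the minimum state changes it requires (Fitch parsimony):
C1: 1; C2: 2; C3: 2; C4: 1.
Total tree length = 6.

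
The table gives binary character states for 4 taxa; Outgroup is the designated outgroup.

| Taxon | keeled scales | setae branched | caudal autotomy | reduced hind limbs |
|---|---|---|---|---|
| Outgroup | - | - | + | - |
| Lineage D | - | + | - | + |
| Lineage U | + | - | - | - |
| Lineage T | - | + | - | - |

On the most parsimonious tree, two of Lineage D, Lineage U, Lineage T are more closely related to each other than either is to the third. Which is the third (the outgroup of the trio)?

Character polarity is set by the outgroup: the derived state is whichever differs from the outgroup's state, so for caudal autotomy the derived state is '-', and for the remaining characters it is '+'.
keeled scales (derived state '+') is unique to Lineage U (autapomorphy; uninformative for grouping).
Only Lineage D and Lineage T show the derived state '+' for setae branched, supporting them as a clade.
All ingroup taxa share the derived state '-' for caudal autotomy; it defines the ingroup but does not resolve relationships within it.
reduced hind limbs: derived state '+' in Lineage D only — an autapomorphy, so it tells us nothing about relationships among taxa.
Most parsimonious ingroup topology: ((Lineage D,Lineage T),Lineage U).
Lineage T and Lineage D share a more recent common ancestor with each other than either does with Lineage U, so Lineage U is the least closely related of the three.

Lineage U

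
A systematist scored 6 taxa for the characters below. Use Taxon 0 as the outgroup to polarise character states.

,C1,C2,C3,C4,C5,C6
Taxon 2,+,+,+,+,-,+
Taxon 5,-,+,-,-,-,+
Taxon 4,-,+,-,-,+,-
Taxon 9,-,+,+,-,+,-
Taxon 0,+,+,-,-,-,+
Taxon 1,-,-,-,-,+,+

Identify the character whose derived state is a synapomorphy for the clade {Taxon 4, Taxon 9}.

C6

Character polarity is set by the outgroup: the derived state is whichever differs from the outgroup's state, so for C1, C2, C6 the derived state is '-', and for the remaining characters it is '+'.
C1 (derived state '-') is shared by Taxon 1, Taxon 4, Taxon 5, and Taxon 9 — a synapomorphy uniting that clade.
C2 (derived state '-') is unique to Taxon 1 (autapomorphy; uninformative for grouping).
C3 (state '+') occurs in Taxon 2 and Taxon 9 but conflicts with the nesting implied by the other characters — most parsimoniously interpreted as homoplasy.
C4: derived state '+' in Taxon 2 only — an autapomorphy, so it tells us nothing about relationships among taxa.
C5: derived state '+' in Taxon 1, Taxon 4, and Taxon 9 only — synapomorphy for {Taxon 1, Taxon 4, Taxon 9}.
Only Taxon 4 and Taxon 9 show the derived state '-' for C6, supporting them as a clade.
Most parsimonious ingroup topology: ((((Taxon 4,Taxon 9),Taxon 1),Taxon 5),Taxon 2).
The clade {Taxon 4, Taxon 9} is supported by C6: its derived state '-' occurs in exactly those taxa and in no other taxon (including the outgroup).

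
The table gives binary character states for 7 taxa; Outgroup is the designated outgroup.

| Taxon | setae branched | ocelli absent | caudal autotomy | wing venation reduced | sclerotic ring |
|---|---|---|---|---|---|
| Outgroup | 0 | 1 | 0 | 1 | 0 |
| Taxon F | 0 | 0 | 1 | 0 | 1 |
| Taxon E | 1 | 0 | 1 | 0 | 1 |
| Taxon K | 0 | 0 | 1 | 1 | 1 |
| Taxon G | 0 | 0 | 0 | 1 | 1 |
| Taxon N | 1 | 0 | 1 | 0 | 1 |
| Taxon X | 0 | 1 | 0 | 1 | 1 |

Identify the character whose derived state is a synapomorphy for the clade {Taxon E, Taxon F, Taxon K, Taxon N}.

caudal autotomy

Character polarity is set by the outgroup: the derived state is whichever differs from the outgroup's state, so for ocelli absent, wing venation reduced the derived state is '0', and for the remaining characters it is '1'.
Only Taxon E and Taxon N show the derived state '1' for setae branched, supporting them as a clade.
ocelli absent: derived state '0' in Taxon E, Taxon F, Taxon G, Taxon K, and Taxon N only — synapomorphy for {Taxon E, Taxon F, Taxon G, Taxon K, Taxon N}.
Only Taxon E, Taxon F, Taxon K, and Taxon N show the derived state '1' for caudal autotomy, supporting them as a clade.
wing venation reduced (derived state '0') is shared by Taxon E, Taxon F, and Taxon N — a synapomorphy uniting that clade.
All ingroup taxa share the derived state '1' for sclerotic ring; it defines the ingroup but does not resolve relationships within it.
Most parsimonious ingroup topology: ((((Taxon F,(Taxon E,Taxon N)),Taxon K),Taxon G),Taxon X).
The clade {Taxon E, Taxon F, Taxon K, Taxon N} is supported by caudal autotomy: its derived state '1' occurs in exactly those taxa and in no other taxon (including the outgroup).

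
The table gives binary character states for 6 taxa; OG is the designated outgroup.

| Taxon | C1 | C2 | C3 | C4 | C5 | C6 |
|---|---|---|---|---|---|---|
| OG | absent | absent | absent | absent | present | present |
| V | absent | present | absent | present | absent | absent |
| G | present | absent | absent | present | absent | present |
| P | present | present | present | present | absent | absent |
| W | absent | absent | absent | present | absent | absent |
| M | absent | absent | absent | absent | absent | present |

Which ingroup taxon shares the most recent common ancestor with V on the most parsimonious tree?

Character polarity is set by the outgroup: the derived state is whichever differs from the outgroup's state, so for C5, C6 the derived state is 'absent', and for the remaining characters it is 'present'.
C1 groups G and P, which is incompatible with the clades supported by the remaining characters; treating it as convergent (homoplasy) costs fewer steps than any alternative tree.
C2 (derived state 'present') is shared by P and V — a synapomorphy uniting that clade.
C3: derived state 'present' in P only — an autapomorphy, so it tells us nothing about relationships among taxa.
C4: derived state 'present' in G, P, V, and W only — synapomorphy for {G, P, V, W}.
All ingroup taxa share the derived state 'absent' for C5; it defines the ingroup but does not resolve relationships within it.
C6 (derived state 'absent') is shared by P, V, and W — a synapomorphy uniting that clade.
Most parsimonious ingroup topology: ((((V,P),W),G),M).
V and P form a cherry on this tree, so they are sister taxa.

P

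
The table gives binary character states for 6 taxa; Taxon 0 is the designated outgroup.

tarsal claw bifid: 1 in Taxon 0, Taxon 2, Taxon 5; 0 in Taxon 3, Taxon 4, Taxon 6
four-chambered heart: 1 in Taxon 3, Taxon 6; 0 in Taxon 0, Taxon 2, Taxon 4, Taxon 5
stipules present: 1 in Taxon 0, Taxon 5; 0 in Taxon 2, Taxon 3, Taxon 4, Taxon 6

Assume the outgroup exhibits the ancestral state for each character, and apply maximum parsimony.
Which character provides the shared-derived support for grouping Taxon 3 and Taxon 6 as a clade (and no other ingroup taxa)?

four-chambered heart

Character polarity is set by the outgroup: the derived state is whichever differs from the outgroup's state, so for tarsal claw bifid, stipules present the derived state is '0', and for the remaining characters it is '1'.
Only Taxon 3, Taxon 4, and Taxon 6 show the derived state '0' for tarsal claw bifid, supporting them as a clade.
four-chambered heart (derived state '1') is shared by Taxon 3 and Taxon 6 — a synapomorphy uniting that clade.
stipules present: derived state '0' in Taxon 2, Taxon 3, Taxon 4, and Taxon 6 only — synapomorphy for {Taxon 2, Taxon 3, Taxon 4, Taxon 6}.
Most parsimonious ingroup topology: ((Taxon 2,((Taxon 3,Taxon 6),Taxon 4)),Taxon 5).
The clade {Taxon 3, Taxon 6} is supported by four-chambered heart: its derived state '1' occurs in exactly those taxa and in no other taxon (including the outgroup).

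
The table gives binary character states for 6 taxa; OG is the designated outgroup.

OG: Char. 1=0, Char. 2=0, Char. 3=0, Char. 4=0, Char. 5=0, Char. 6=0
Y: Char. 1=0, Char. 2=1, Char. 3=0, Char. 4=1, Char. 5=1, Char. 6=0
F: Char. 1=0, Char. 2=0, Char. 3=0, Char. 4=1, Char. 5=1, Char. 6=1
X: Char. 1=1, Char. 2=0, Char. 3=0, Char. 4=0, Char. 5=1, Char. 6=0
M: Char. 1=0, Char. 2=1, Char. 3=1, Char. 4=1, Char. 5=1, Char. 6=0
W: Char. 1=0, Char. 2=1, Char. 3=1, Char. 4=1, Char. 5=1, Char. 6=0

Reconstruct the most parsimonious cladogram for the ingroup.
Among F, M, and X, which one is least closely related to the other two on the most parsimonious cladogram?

X

The outgroup has state '0' for every character, so '1' is the derived state throughout.
Char. 1: derived state '1' in X only — an autapomorphy, so it tells us nothing about relationships among taxa.
Char. 2: derived state '1' in M, W, and Y only — synapomorphy for {M, W, Y}.
Char. 3 (derived state '1') is shared by M and W — a synapomorphy uniting that clade.
Char. 4: derived state '1' in F, M, W, and Y only — synapomorphy for {F, M, W, Y}.
Char. 5 (derived state '1') is shared by all ingroup taxa — unites the whole ingroup.
Char. 6: derived state '1' in F only — an autapomorphy, so it tells us nothing about relationships among taxa.
Most parsimonious ingroup topology: (((Y,(M,W)),F),X).
M and F share a more recent common ancestor with each other than either does with X, so X is the least closely related of the three.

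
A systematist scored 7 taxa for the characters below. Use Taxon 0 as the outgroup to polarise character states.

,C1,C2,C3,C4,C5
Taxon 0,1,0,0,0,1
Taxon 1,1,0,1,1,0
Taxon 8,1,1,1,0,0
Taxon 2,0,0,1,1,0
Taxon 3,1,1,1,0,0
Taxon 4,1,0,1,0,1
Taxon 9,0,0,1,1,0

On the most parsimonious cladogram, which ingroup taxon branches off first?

Taxon 4

Character polarity is set by the outgroup: the derived state is whichever differs from the outgroup's state, so for C1, C5 the derived state is '0', and for the remaining characters it is '1'.
C1 (derived state '0') is shared by Taxon 2 and Taxon 9 — a synapomorphy uniting that clade.
Only Taxon 3 and Taxon 8 show the derived state '1' for C2, supporting them as a clade.
All ingroup taxa share the derived state '1' for C3; it defines the ingroup but does not resolve relationships within it.
C4 (derived state '1') is shared by Taxon 1, Taxon 2, and Taxon 9 — a synapomorphy uniting that clade.
C5: derived state '0' in Taxon 1, Taxon 2, Taxon 3, Taxon 8, and Taxon 9 only — synapomorphy for {Taxon 1, Taxon 2, Taxon 3, Taxon 8, Taxon 9}.
Most parsimonious ingroup topology: (((Taxon 1,(Taxon 2,Taxon 9)),(Taxon 8,Taxon 3)),Taxon 4).
Taxon 4 is sister to the clade containing all other ingroup taxa, so it is the earliest-diverging (most basal) ingroup lineage.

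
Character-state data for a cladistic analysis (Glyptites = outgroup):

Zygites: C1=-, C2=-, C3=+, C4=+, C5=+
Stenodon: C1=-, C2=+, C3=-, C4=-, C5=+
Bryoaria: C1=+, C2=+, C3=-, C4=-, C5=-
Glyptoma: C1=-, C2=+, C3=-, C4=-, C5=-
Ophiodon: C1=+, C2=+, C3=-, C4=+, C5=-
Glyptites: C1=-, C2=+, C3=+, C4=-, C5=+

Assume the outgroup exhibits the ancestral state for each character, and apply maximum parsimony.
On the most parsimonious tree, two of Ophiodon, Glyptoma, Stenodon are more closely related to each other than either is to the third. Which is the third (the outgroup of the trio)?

Stenodon

Character polarity is set by the outgroup: the derived state is whichever differs from the outgroup's state, so for C2, C3, C5 the derived state is '-', and for the remaining characters it is '+'.
Only Bryoaria and Ophiodon show the derived state '+' for C1, supporting them as a clade.
C2 (derived state '-') is unique to Zygites (autapomorphy; uninformative for grouping).
Only Bryoaria, Glyptoma, Ophiodon, and Stenodon show the derived state '-' for C3, supporting them as a clade.
C4 (state '+') occurs in Ophiodon and Zygites but conflicts with the nesting implied by the other characters — most parsimoniously interpreted as homoplasy.
C5 (derived state '-') is shared by Bryoaria, Glyptoma, and Ophiodon — a synapomorphy uniting that clade.
Most parsimonious ingroup topology: (((Glyptoma,(Ophiodon,Bryoaria)),Stenodon),Zygites).
Ophiodon and Glyptoma share a more recent common ancestor with each other than either does with Stenodon, so Stenodon is the least closely related of the three.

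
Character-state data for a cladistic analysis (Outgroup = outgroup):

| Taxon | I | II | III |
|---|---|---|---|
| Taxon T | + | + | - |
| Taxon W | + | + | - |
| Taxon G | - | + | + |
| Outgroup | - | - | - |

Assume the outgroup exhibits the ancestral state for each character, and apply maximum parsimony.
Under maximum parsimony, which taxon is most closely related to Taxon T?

Taxon W

The outgroup has state '-' for every character, so '+' is the derived state throughout.
I: derived state '+' in Taxon T and Taxon W only — synapomorphy for {Taxon T, Taxon W}.
II (derived state '+') is shared by all ingroup taxa — unites the whole ingroup.
III (derived state '+') is unique to Taxon G (autapomorphy; uninformative for grouping).
Most parsimonious ingroup topology: ((Taxon W,Taxon T),Taxon G).
Taxon T and Taxon W form a cherry on this tree, so they are sister taxa.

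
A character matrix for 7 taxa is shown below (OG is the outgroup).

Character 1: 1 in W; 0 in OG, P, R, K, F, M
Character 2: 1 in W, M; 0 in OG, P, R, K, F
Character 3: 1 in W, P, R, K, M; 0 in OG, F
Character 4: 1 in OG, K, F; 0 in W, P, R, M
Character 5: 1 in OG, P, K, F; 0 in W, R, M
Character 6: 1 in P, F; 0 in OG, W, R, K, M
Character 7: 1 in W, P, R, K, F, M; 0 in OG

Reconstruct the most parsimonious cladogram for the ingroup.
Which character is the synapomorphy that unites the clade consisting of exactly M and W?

Character polarity is set by the outgroup: the derived state is whichever differs from the outgroup's state, so for Character 4, Character 5 the derived state is '0', and for the remaining characters it is '1'.
Character 1: derived state '1' in W only — an autapomorphy, so it tells us nothing about relationships among taxa.
Only M and W show the derived state '1' for Character 2, supporting them as a clade.
Character 3 (derived state '1') is shared by K, M, P, R, and W — a synapomorphy uniting that clade.
Character 4 (derived state '0') is shared by M, P, R, and W — a synapomorphy uniting that clade.
Character 5: derived state '0' in M, R, and W only — synapomorphy for {M, R, W}.
Character 6 (state '1') occurs in F and P but conflicts with the nesting implied by the other characters — most parsimoniously interpreted as homoplasy.
Character 7 (derived state '1') is shared by all ingroup taxa — unites the whole ingroup.
Most parsimonious ingroup topology: (((((W,M),R),P),K),F).
The clade {M, W} is supported by Character 2: its derived state '1' occurs in exactly those taxa and in no other taxon (including the outgroup).

Character 2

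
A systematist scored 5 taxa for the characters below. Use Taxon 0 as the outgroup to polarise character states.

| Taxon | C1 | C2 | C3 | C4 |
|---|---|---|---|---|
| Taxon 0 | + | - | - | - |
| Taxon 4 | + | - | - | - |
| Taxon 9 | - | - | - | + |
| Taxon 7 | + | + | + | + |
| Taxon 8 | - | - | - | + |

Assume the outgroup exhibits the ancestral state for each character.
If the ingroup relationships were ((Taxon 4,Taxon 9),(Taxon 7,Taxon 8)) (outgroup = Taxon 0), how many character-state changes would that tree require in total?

Map each character onto ((Taxon 4,Taxon 9),(Taxon 7,Taxon 8)) (rooted by Taxon 0) and count the minimum state changes it requires (Fitch parsimony):
C1: 2; C2: 1; C3: 1; C4: 2.
Total tree length = 6.

6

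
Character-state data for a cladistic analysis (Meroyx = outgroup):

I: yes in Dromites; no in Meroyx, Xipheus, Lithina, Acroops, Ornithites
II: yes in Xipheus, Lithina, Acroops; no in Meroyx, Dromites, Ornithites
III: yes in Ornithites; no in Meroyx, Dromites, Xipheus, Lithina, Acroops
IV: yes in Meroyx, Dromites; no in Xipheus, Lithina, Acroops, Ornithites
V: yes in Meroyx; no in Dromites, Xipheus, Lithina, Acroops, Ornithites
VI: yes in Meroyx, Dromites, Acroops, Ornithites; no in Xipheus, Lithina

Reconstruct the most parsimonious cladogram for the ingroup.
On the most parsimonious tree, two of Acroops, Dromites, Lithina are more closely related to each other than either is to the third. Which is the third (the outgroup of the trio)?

Dromites

Character polarity is set by the outgroup: the derived state is whichever differs from the outgroup's state, so for IV, V, VI the derived state is 'no', and for the remaining characters it is 'yes'.
I: derived state 'yes' in Dromites only — an autapomorphy, so it tells us nothing about relationships among taxa.
II: derived state 'yes' in Acroops, Lithina, and Xipheus only — synapomorphy for {Acroops, Lithina, Xipheus}.
III (derived state 'yes') is unique to Ornithites (autapomorphy; uninformative for grouping).
Only Acroops, Lithina, Ornithites, and Xipheus show the derived state 'no' for IV, supporting them as a clade.
V (derived state 'no') is shared by all ingroup taxa — unites the whole ingroup.
VI: derived state 'no' in Lithina and Xipheus only — synapomorphy for {Lithina, Xipheus}.
Most parsimonious ingroup topology: (Dromites,(((Xipheus,Lithina),Acroops),Ornithites)).
Lithina and Acroops share a more recent common ancestor with each other than either does with Dromites, so Dromites is the least closely related of the three.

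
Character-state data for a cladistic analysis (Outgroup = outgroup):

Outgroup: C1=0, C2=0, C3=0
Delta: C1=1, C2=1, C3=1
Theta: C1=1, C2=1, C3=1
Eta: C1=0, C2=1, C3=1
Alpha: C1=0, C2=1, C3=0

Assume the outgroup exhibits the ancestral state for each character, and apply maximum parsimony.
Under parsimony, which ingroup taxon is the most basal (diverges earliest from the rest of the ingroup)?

Alpha

The outgroup has state '0' for every character, so '1' is the derived state throughout.
Only Delta and Theta show the derived state '1' for C1, supporting them as a clade.
C2 (derived state '1') is shared by all ingroup taxa — unites the whole ingroup.
Only Delta, Eta, and Theta show the derived state '1' for C3, supporting them as a clade.
Most parsimonious ingroup topology: (((Delta,Theta),Eta),Alpha).
Alpha is sister to the clade containing all other ingroup taxa, so it is the earliest-diverging (most basal) ingroup lineage.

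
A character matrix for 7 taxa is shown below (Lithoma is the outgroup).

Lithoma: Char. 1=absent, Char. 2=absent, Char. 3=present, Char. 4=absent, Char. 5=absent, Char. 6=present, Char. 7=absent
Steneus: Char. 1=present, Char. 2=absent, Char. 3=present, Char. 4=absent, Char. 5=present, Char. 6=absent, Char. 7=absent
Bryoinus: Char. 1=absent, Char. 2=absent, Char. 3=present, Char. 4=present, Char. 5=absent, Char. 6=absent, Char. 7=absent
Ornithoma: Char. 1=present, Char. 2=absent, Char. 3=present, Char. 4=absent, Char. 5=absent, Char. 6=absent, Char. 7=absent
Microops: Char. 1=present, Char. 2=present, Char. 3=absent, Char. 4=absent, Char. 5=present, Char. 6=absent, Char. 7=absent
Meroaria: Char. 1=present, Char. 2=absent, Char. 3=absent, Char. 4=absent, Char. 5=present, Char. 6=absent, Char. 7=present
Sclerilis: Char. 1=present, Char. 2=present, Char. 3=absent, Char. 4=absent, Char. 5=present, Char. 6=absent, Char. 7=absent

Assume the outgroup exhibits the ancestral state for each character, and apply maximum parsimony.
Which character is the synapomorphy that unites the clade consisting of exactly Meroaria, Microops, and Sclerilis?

Character polarity is set by the outgroup: the derived state is whichever differs from the outgroup's state, so for Char. 3, Char. 6 the derived state is 'absent', and for the remaining characters it is 'present'.
Char. 1: derived state 'present' in Meroaria, Microops, Ornithoma, Sclerilis, and Steneus only — synapomorphy for {Meroaria, Microops, Ornithoma, Sclerilis, Steneus}.
Char. 2 (derived state 'present') is shared by Microops and Sclerilis — a synapomorphy uniting that clade.
Char. 3: derived state 'absent' in Meroaria, Microops, and Sclerilis only — synapomorphy for {Meroaria, Microops, Sclerilis}.
Char. 4: derived state 'present' in Bryoinus only — an autapomorphy, so it tells us nothing about relationships among taxa.
Char. 5: derived state 'present' in Meroaria, Microops, Sclerilis, and Steneus only — synapomorphy for {Meroaria, Microops, Sclerilis, Steneus}.
Char. 6 (derived state 'absent') is shared by all ingroup taxa — unites the whole ingroup.
Char. 7: derived state 'present' in Meroaria only — an autapomorphy, so it tells us nothing about relationships among taxa.
Most parsimonious ingroup topology: (((Steneus,((Microops,Sclerilis),Meroaria)),Ornithoma),Bryoinus).
The clade {Meroaria, Microops, Sclerilis} is supported by Char. 3: its derived state 'absent' occurs in exactly those taxa and in no other taxon (including the outgroup).

Char. 3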